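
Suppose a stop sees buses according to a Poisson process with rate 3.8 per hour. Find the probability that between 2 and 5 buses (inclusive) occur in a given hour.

0.7082

With mean μ = 3.8 per hour,
P(2 ≤ N ≤ 5) = Σ_{j=2}^{5} e^(−3.8) · 3.8^j/j! ≈ 0.7082.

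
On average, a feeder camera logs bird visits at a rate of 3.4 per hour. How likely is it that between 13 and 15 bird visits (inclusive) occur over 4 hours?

0.3094

Over the interval, μ = 3.4 × 4 = 13.6 (4 hours).
P(13 ≤ N ≤ 15) = Σ_{j=13}^{15} e^(−13.6) · 13.6^j/j! ≈ 0.3094.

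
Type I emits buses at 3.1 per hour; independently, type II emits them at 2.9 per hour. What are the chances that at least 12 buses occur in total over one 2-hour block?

Independent Poisson processes superpose: combined rate λ = 3.1 + 2.9 = 6 per hour.
Over the interval, μ = 6 × 2 = 12 (a 2-hour block = 2 hours).
P(N ≥ 12) = 1 − P(N ≤ 11) ≈ 0.5384.

0.5384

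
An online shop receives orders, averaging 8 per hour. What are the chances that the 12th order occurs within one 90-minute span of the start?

Over the interval, μ = 8 × 1.5 = 12 (a 90-minute span = 1.5 hours).
The 12th arrival falls in the interval iff at least 12 events occur there: P(S_12 ≤ t) = P(N ≥ 12) = 1 − P(N ≤ 11) ≈ 0.5384.

0.5384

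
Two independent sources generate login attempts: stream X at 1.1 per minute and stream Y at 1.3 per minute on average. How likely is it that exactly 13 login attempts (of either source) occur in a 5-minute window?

Independent Poisson processes superpose: combined rate λ = 1.1 + 1.3 = 2.4 per minute.
Over the interval, μ = 2.4 × 5 = 12 (a 5-minute window = 5 minutes).
P(N = 13) = e^(−12) · 12^13/13! ≈ 0.1056.

0.1056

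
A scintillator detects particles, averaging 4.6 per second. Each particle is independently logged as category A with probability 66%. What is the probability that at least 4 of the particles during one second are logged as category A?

0.3608

Thinning: the particles that are logged as category A themselves form a Poisson process with rate 0.66 × 4.6 = 3.036 per second.
So μ = 3.036.
P(N ≥ 4) = 1 − P(N ≤ 3) ≈ 0.3608.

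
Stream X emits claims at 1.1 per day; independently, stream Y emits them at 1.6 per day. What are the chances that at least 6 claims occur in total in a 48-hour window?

Independent Poisson processes superpose: combined rate λ = 1.1 + 1.6 = 2.7 per day.
Over the interval, μ = 2.7 × 2 = 5.4 (a 48-hour window = 2 days).
P(N ≥ 6) = 1 − P(N ≤ 5) ≈ 0.4539.

0.4539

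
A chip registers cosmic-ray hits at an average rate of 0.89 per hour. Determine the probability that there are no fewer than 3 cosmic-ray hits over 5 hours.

Over the interval, μ = 0.89 × 5 = 4.45 (5 hours).
P(N ≥ 3) = 1 − P(N ≤ 2) = 1 − Σ_{j=0}^{2} e^(−μ) μ^j/j! ≈ 0.8207.

0.8207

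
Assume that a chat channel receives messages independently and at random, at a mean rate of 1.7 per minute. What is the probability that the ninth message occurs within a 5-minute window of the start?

Over the interval, μ = 1.7 × 5 = 8.5 (a 5-minute window = 5 minutes).
The ninth arrival falls in the interval iff at least 9 events occur there: P(S_9 ≤ t) = P(N ≥ 9) = 1 − P(N ≤ 8) ≈ 0.4769.

0.4769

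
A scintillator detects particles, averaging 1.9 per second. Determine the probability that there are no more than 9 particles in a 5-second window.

Over the interval, μ = 1.9 × 5 = 9.5 (a 5-second window = 5 seconds).
P(N ≤ 9) = Σ_{j=0}^{9} e^(−μ) μ^j/j! ≈ 0.5218.

0.5218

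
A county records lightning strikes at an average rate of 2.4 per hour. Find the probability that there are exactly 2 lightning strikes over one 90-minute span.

0.1771

Over the interval, μ = 2.4 × 1.5 = 3.6 (a 90-minute span = 1.5 hours).
P(N = 2) = e^(−μ) μ^2/2! = e^(−3.6) · 3.6^2/2 ≈ 0.1771.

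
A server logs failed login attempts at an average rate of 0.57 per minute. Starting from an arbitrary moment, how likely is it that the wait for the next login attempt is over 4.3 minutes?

The wait for the next event is exponential with rate λ = 0.57 per minute.
P(T > 4.3) = e^(−λt) = e^(−0.57 × 4.3) = e^(−2.451) ≈ 0.0862.

0.0862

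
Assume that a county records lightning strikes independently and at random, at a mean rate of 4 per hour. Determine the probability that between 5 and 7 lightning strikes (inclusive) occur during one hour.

With mean μ = 4 per hour,
P(5 ≤ N ≤ 7) = Σ_{j=5}^{7} e^(−4) · 4^j/j! ≈ 0.3200.

0.3200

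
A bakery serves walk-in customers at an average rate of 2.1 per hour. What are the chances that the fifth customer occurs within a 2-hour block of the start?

0.4102

Over the interval, μ = 2.1 × 2 = 4.2 (a 2-hour block = 2 hours).
The fifth arrival falls in the interval iff at least 5 events occur there: P(S_5 ≤ t) = P(N ≥ 5) = 1 − P(N ≤ 4) ≈ 0.4102.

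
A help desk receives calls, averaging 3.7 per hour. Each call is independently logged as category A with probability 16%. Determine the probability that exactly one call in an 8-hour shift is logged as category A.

0.0416

Thinning: the calls that are logged as category A themselves form a Poisson process with rate 0.16 × 3.7 = 0.592 per hour.
Over the interval, μ = 0.592 × 8 = 4.736 (an 8-hour shift = 8 hours).
P(N = 1) = e^(−4.736) · 4.736^1/1! ≈ 0.0416.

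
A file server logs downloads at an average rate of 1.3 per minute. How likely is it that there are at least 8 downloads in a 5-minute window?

Over the interval, μ = 1.3 × 5 = 6.5 (a 5-minute window = 5 minutes).
P(N ≥ 8) = 1 − P(N ≤ 7) = 1 − Σ_{j=0}^{7} e^(−μ) μ^j/j! ≈ 0.3272.

0.3272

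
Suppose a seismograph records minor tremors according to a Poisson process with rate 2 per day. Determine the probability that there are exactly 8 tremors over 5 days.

0.1126

Over the interval, μ = 2 × 5 = 10 (5 days).
P(N = 8) = e^(−μ) μ^8/8! = e^(−10) · 10^8/40320 ≈ 0.1126.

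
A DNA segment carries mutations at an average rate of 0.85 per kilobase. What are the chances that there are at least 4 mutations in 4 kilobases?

Over the interval, μ = 0.85 × 4 = 3.4 (4 kilobases).
P(N ≥ 4) = 1 − P(N ≤ 3) = 1 − Σ_{j=0}^{3} e^(−μ) μ^j/j! ≈ 0.4416.

0.4416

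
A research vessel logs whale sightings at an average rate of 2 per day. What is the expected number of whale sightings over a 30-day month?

E[N] = λt = 2 × 30 = 60 (a 30-day month = 30 days).

60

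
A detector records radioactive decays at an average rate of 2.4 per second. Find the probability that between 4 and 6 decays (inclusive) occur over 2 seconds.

Over the interval, μ = 2.4 × 2 = 4.8 (2 seconds).
P(4 ≤ N ≤ 6) = Σ_{j=4}^{6} e^(−4.8) · 4.8^j/j! ≈ 0.4966.

0.4966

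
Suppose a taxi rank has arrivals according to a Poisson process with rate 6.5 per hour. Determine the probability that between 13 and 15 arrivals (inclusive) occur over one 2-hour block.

0.3005

Over the interval, μ = 6.5 × 2 = 13 (a 2-hour block = 2 hours).
P(13 ≤ N ≤ 15) = Σ_{j=13}^{15} e^(−13) · 13^j/j! ≈ 0.3005.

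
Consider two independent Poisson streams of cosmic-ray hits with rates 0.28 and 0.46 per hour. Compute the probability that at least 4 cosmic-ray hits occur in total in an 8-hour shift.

0.8415

Independent Poisson processes superpose: combined rate λ = 0.28 + 0.46 = 0.74 per hour.
Over the interval, μ = 0.74 × 8 = 5.92 (an 8-hour shift = 8 hours).
P(N ≥ 4) = 1 − P(N ≤ 3) ≈ 0.8415.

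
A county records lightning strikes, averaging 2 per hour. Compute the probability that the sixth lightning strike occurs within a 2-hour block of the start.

Over the interval, μ = 2 × 2 = 4 (a 2-hour block = 2 hours).
The sixth arrival falls in the interval iff at least 6 events occur there: P(S_6 ≤ t) = P(N ≥ 6) = 1 − P(N ≤ 5) ≈ 0.2149.

0.2149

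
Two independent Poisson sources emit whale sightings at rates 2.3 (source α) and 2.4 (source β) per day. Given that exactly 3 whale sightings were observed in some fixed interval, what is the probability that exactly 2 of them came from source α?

Given the total, each event is independently from source α with probability p = λ_α/(λ_α+λ_β) = 2.3/4.7 ≈ 0.4894.
So K ~ Binomial(3, 2.3/4.7): P(K = 2) = C(3,2) · (2.3/4.7)^2 · (2.4/4.7)^1 ≈ 0.3669.

0.3669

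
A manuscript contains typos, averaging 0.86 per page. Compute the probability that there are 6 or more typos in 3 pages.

Over the interval, μ = 0.86 × 3 = 2.58 (3 pages).
P(N ≥ 6) = 1 − P(N ≤ 5) = 1 − Σ_{j=0}^{5} e^(−μ) μ^j/j! ≈ 0.0476.

0.0476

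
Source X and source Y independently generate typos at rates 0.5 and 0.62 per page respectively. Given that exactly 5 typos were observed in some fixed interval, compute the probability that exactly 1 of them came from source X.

Given the total, each event is independently from source X with probability p = λ_X/(λ_X+λ_Y) = 0.5/1.12 ≈ 0.4464.
So K ~ Binomial(5, 0.5/1.12): P(K = 1) = C(5,1) · (0.5/1.12)^1 · (0.62/1.12)^4 ≈ 0.2096.

0.2096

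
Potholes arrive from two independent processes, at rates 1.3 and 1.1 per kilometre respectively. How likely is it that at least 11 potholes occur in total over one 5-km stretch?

Independent Poisson processes superpose: combined rate λ = 1.3 + 1.1 = 2.4 per kilometre.
Over the interval, μ = 2.4 × 5 = 12 (a 5-km stretch = 5 kilometres).
P(N ≥ 11) = 1 − P(N ≤ 10) ≈ 0.6528.

0.6528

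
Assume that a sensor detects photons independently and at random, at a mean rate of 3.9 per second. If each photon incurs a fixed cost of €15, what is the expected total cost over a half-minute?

E[N] = 3.9 × 30 = 117 (a half-minute = 30 seconds); E[cost] = 117 × €15 = €1755.

€1755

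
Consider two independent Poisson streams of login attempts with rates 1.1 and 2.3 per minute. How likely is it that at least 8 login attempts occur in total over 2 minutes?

Independent Poisson processes superpose: combined rate λ = 1.1 + 2.3 = 3.4 per minute.
Over the interval, μ = 3.4 × 2 = 6.8 (2 minutes).
P(N ≥ 8) = 1 − P(N ≤ 7) ≈ 0.3715.

0.3715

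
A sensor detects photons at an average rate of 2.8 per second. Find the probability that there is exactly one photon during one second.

With mean μ = 2.8 per second,
P(N = 1) = e^(−μ) μ^1/1! = e^(−2.8) · 2.8^1/1 ≈ 0.1703.

0.1703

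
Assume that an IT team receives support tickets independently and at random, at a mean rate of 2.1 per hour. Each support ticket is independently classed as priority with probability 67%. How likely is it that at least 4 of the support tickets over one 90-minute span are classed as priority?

0.1633

Thinning: the support tickets that are classed as priority themselves form a Poisson process with rate 0.67 × 2.1 = 1.407 per hour.
Over the interval, μ = 1.407 × 1.5 = 2.1105 (a 90-minute span = 1.5 hours).
P(N ≥ 4) = 1 − P(N ≤ 3) ≈ 0.1633.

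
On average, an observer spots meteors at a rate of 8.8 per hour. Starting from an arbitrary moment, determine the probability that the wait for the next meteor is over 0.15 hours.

0.2671

The wait for the next event is exponential with rate λ = 8.8 per hour.
P(T > 0.15) = e^(−λt) = e^(−8.8 × 0.15) = e^(−1.32) ≈ 0.2671.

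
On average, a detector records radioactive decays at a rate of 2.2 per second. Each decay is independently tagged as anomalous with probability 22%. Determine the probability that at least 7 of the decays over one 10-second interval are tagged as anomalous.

Thinning: the decays that are tagged as anomalous themselves form a Poisson process with rate 0.22 × 2.2 = 0.484 per second.
Over the interval, μ = 0.484 × 10 = 4.84 (a 10-second interval = 10 seconds).
P(N ≥ 7) = 1 − P(N ≤ 6) ≈ 0.2148.

0.2148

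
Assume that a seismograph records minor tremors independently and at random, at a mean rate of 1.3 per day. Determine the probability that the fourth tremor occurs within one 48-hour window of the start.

Over the interval, μ = 1.3 × 2 = 2.6 (a 48-hour window = 2 days).
The fourth arrival falls in the interval iff at least 4 events occur there: P(S_4 ≤ t) = P(N ≥ 4) = 1 − P(N ≤ 3) ≈ 0.2640.

0.2640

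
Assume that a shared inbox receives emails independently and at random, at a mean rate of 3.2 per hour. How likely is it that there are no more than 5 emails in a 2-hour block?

Over the interval, μ = 3.2 × 2 = 6.4 (a 2-hour block = 2 hours).
P(N ≤ 5) = Σ_{j=0}^{5} e^(−μ) μ^j/j! ≈ 0.3837.

0.3837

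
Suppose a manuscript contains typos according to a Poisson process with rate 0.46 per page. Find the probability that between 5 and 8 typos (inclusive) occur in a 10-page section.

0.4417

Over the interval, μ = 0.46 × 10 = 4.6 (a 10-page section = 10 pages).
P(5 ≤ N ≤ 8) = Σ_{j=5}^{8} e^(−4.6) · 4.6^j/j! ≈ 0.4417.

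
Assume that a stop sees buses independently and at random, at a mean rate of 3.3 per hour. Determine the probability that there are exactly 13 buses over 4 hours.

Over the interval, μ = 3.3 × 4 = 13.2 (4 hours).
P(N = 13) = e^(−μ) μ^13/13! = e^(−13.2) · 13.2^13/6227020800 ≈ 0.1098.

0.1098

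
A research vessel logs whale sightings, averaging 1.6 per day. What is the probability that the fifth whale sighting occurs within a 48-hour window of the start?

Over the interval, μ = 1.6 × 2 = 3.2 (a 48-hour window = 2 days).
The fifth arrival falls in the interval iff at least 5 events occur there: P(S_5 ≤ t) = P(N ≥ 5) = 1 − P(N ≤ 4) ≈ 0.2194.

0.2194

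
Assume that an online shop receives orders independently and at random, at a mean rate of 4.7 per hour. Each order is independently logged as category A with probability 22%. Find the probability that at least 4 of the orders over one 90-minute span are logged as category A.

0.0722

Thinning: the orders that are logged as category A themselves form a Poisson process with rate 0.22 × 4.7 = 1.034 per hour.
Over the interval, μ = 1.034 × 1.5 = 1.551 (a 90-minute span = 1.5 hours).
P(N ≥ 4) = 1 − P(N ≤ 3) ≈ 0.0722.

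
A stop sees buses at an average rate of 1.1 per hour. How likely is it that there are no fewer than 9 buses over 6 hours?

Over the interval, μ = 1.1 × 6 = 6.6 (6 hours).
P(N ≥ 9) = 1 − P(N ≤ 8) = 1 − Σ_{j=0}^{8} e^(−μ) μ^j/j! ≈ 0.2204.

0.2204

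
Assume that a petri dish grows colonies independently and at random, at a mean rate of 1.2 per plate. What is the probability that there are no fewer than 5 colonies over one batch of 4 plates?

0.5237

Over the interval, μ = 1.2 × 4 = 4.8 (a batch of 4 plates = 4 plates).
P(N ≥ 5) = 1 − P(N ≤ 4) = 1 − Σ_{j=0}^{4} e^(−μ) μ^j/j! ≈ 0.5237.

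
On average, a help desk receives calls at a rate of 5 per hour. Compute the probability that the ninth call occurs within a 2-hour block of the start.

Over the interval, μ = 5 × 2 = 10 (a 2-hour block = 2 hours).
The ninth arrival falls in the interval iff at least 9 events occur there: P(S_9 ≤ t) = P(N ≥ 9) = 1 − P(N ≤ 8) ≈ 0.6672.

0.6672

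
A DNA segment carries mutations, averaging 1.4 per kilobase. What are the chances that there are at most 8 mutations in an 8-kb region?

0.2147

Over the interval, μ = 1.4 × 8 = 11.2 (an 8-kb region = 8 kilobases).
P(N ≤ 8) = Σ_{j=0}^{8} e^(−μ) μ^j/j! ≈ 0.2147.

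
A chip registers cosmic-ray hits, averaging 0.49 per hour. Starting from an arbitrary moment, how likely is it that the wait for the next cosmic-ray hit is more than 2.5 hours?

The wait for the next event is exponential with rate λ = 0.49 per hour.
P(T > 2.5) = e^(−λt) = e^(−0.49 × 2.5) = e^(−1.225) ≈ 0.2938.

0.2938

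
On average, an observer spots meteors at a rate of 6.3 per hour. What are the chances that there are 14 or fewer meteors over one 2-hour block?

Over the interval, μ = 6.3 × 2 = 12.6 (a 2-hour block = 2 hours).
P(N ≤ 14) = Σ_{j=0}^{14} e^(−μ) μ^j/j! ≈ 0.7153.

0.7153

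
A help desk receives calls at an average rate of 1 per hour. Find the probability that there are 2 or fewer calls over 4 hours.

0.2381

Over the interval, μ = 1 × 4 = 4 (4 hours).
P(N ≤ 2) = Σ_{j=0}^{2} e^(−μ) μ^j/j! ≈ 0.2381.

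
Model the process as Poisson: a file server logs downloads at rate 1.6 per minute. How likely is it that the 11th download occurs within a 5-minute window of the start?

Over the interval, μ = 1.6 × 5 = 8 (a 5-minute window = 5 minutes).
The 11th arrival falls in the interval iff at least 11 events occur there: P(S_11 ≤ t) = P(N ≥ 11) = 1 − P(N ≤ 10) ≈ 0.1841.

0.1841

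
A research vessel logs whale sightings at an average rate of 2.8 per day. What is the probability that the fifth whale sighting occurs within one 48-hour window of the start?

Over the interval, μ = 2.8 × 2 = 5.6 (a 48-hour window = 2 days).
The fifth arrival falls in the interval iff at least 5 events occur there: P(S_5 ≤ t) = P(N ≥ 5) = 1 − P(N ≤ 4) ≈ 0.6578.

0.6578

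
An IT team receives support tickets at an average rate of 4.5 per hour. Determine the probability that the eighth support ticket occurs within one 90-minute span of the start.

Over the interval, μ = 4.5 × 1.5 = 6.75 (a 90-minute span = 1.5 hours).
The eighth arrival falls in the interval iff at least 8 events occur there: P(S_8 ≤ t) = P(N ≥ 8) = 1 − P(N ≤ 7) ≈ 0.3641.

0.3641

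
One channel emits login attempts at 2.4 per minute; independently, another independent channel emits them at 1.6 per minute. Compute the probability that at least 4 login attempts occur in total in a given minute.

0.5665

Independent Poisson processes superpose: combined rate λ = 2.4 + 1.6 = 4 per minute.
So μ = 4.
P(N ≥ 4) = 1 − P(N ≤ 3) ≈ 0.5665.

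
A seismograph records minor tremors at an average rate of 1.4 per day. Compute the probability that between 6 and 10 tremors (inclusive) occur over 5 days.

Over the interval, μ = 1.4 × 5 = 7 (5 days).
P(6 ≤ N ≤ 10) = Σ_{j=6}^{10} e^(−7) · 7^j/j! ≈ 0.6008.

0.6008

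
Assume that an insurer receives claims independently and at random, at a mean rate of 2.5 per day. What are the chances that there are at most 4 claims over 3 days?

Over the interval, μ = 2.5 × 3 = 7.5 (3 days).
P(N ≤ 4) = Σ_{j=0}^{4} e^(−μ) μ^j/j! ≈ 0.1321.

0.1321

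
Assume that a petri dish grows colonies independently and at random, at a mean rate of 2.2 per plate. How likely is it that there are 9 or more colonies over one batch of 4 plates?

0.5177

Over the interval, μ = 2.2 × 4 = 8.8 (a batch of 4 plates = 4 plates).
P(N ≥ 9) = 1 − P(N ≤ 8) = 1 − Σ_{j=0}^{8} e^(−μ) μ^j/j! ≈ 0.5177.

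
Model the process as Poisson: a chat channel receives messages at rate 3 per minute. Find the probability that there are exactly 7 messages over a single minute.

0.0216

With mean μ = 3 per minute,
P(N = 7) = e^(−μ) μ^7/7! = e^(−3) · 3^7/5040 ≈ 0.0216.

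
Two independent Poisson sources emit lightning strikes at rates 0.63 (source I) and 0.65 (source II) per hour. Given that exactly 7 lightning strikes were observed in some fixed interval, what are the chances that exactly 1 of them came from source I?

0.0591

Given the total, each event is independently from source I with probability p = λ_I/(λ_I+λ_II) = 0.63/1.28 ≈ 0.4922.
So K ~ Binomial(7, 0.63/1.28): P(K = 1) = C(7,1) · (0.63/1.28)^1 · (0.65/1.28)^6 ≈ 0.0591.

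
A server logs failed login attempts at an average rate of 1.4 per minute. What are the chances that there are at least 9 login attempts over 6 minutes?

Over the interval, μ = 1.4 × 6 = 8.4 (6 minutes).
P(N ≥ 9) = 1 − P(N ≤ 8) = 1 − Σ_{j=0}^{8} e^(−μ) μ^j/j! ≈ 0.4631.

0.4631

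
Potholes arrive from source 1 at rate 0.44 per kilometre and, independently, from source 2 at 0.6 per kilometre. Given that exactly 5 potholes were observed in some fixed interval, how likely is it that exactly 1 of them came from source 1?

Given the total, each event is independently from source 1 with probability p = λ_1/(λ_1+λ_2) = 0.44/1.04 ≈ 0.4231.
So K ~ Binomial(5, 0.44/1.04): P(K = 1) = C(5,1) · (0.44/1.04)^1 · (0.6/1.04)^4 ≈ 0.2343.

0.2343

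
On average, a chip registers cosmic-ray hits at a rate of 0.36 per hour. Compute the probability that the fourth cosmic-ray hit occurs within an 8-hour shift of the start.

0.3259

Over the interval, μ = 0.36 × 8 = 2.88 (an 8-hour shift = 8 hours).
The fourth arrival falls in the interval iff at least 4 events occur there: P(S_4 ≤ t) = P(N ≥ 4) = 1 − P(N ≤ 3) ≈ 0.3259.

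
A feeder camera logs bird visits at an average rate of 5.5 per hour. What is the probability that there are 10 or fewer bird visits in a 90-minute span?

Over the interval, μ = 5.5 × 1.5 = 8.25 (a 90-minute span = 1.5 hours).
P(N ≤ 10) = Σ_{j=0}^{10} e^(−μ) μ^j/j! ≈ 0.7903.

0.7903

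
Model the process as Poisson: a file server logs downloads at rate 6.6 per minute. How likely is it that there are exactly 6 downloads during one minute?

With mean μ = 6.6 per minute,
P(N = 6) = e^(−μ) μ^6/6! = e^(−6.6) · 6.6^6/720 ≈ 0.1562.

0.1562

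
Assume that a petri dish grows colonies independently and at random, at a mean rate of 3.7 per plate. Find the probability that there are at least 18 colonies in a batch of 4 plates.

Over the interval, μ = 3.7 × 4 = 14.8 (a batch of 4 plates = 4 plates).
P(N ≥ 18) = 1 − P(N ≤ 17) = 1 − Σ_{j=0}^{17} e^(−μ) μ^j/j! ≈ 0.2344.

0.2344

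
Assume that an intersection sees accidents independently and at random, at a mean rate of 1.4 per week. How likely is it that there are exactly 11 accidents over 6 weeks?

0.0828

Over the interval, μ = 1.4 × 6 = 8.4 (6 weeks).
P(N = 11) = e^(−μ) μ^11/11! = e^(−8.4) · 8.4^11/39916800 ≈ 0.0828.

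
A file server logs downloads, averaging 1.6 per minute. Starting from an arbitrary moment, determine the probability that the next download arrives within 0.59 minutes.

0.6109

Inter-arrival times are exponential with rate λ = 1.6 per minute.
P(T ≤ 0.59) = 1 − e^(−λt) = 1 − e^(−1.6 × 0.59) = 1 − e^(−0.944) ≈ 0.6109.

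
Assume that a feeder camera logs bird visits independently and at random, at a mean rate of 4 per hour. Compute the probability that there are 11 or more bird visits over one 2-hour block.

Over the interval, μ = 4 × 2 = 8 (a 2-hour block = 2 hours).
P(N ≥ 11) = 1 − P(N ≤ 10) = 1 − Σ_{j=0}^{10} e^(−μ) μ^j/j! ≈ 0.1841.

0.1841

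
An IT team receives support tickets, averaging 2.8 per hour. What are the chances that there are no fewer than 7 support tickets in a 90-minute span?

0.1325

Over the interval, μ = 2.8 × 1.5 = 4.2 (a 90-minute span = 1.5 hours).
P(N ≥ 7) = 1 − P(N ≤ 6) = 1 − Σ_{j=0}^{6} e^(−μ) μ^j/j! ≈ 0.1325.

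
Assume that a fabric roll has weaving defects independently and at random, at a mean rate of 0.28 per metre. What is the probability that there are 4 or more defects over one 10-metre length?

Over the interval, μ = 0.28 × 10 = 2.8 (a 10-metre length = 10 metres).
P(N ≥ 4) = 1 − P(N ≤ 3) = 1 − Σ_{j=0}^{3} e^(−μ) μ^j/j! ≈ 0.3081.

0.3081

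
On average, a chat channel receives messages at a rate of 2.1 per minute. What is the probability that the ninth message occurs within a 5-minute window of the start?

Over the interval, μ = 2.1 × 5 = 10.5 (a 5-minute window = 5 minutes).
The ninth arrival falls in the interval iff at least 9 events occur there: P(S_9 ≤ t) = P(N ≥ 9) = 1 − P(N ≤ 8) ≈ 0.7206.

0.7206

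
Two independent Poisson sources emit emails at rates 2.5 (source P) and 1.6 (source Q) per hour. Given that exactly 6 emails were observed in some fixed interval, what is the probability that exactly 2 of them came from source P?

Given the total, each event is independently from source P with probability p = λ_P/(λ_P+λ_Q) = 2.5/4.1 ≈ 0.6098.
So K ~ Binomial(6, 2.5/4.1): P(K = 2) = C(6,2) · (2.5/4.1)^2 · (1.6/4.1)^4 ≈ 0.1293.

0.1293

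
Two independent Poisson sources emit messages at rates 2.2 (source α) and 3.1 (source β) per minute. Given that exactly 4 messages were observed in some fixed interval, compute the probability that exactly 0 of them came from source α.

Given the total, each event is independently from source α with probability p = λ_α/(λ_α+λ_β) = 2.2/5.3 ≈ 0.4151.
So K ~ Binomial(4, 2.2/5.3): P(K = 0) = C(4,0) · (2.2/5.3)^0 · (3.1/5.3)^4 ≈ 0.1170.

0.1170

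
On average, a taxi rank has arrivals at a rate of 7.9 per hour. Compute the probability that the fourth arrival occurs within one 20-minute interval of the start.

0.2713

Over the interval, μ = 7.9 × 1/3 ≈ 2.63333 (a 20-minute interval = 1/3 hours).
The fourth arrival falls in the interval iff at least 4 events occur there: P(S_4 ≤ t) = P(N ≥ 4) = 1 − P(N ≤ 3) ≈ 0.2713.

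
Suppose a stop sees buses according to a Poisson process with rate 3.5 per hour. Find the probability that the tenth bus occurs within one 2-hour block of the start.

0.1695

Over the interval, μ = 3.5 × 2 = 7 (a 2-hour block = 2 hours).
The tenth arrival falls in the interval iff at least 10 events occur there: P(S_10 ≤ t) = P(N ≥ 10) = 1 − P(N ≤ 9) ≈ 0.1695.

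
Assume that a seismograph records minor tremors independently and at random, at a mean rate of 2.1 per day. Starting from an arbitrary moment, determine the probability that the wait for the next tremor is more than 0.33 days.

The wait for the next event is exponential with rate λ = 2.1 per day.
P(T > 0.33) = e^(−λt) = e^(−2.1 × 0.33) = e^(−0.693) ≈ 0.5001.

0.5001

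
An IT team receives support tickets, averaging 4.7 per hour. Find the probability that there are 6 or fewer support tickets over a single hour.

With mean μ = 4.7 per hour,
P(N ≤ 6) = Σ_{j=0}^{6} e^(−μ) μ^j/j! ≈ 0.8046.

0.8046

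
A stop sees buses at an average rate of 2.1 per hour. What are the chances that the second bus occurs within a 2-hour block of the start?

0.9220

Over the interval, μ = 2.1 × 2 = 4.2 (a 2-hour block = 2 hours).
The second arrival falls in the interval iff at least 2 events occur there: P(S_2 ≤ t) = P(N ≥ 2) = 1 − P(N ≤ 1) ≈ 0.9220.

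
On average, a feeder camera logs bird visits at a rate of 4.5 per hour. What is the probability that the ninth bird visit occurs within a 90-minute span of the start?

0.2389

Over the interval, μ = 4.5 × 1.5 = 6.75 (a 90-minute span = 1.5 hours).
The ninth arrival falls in the interval iff at least 9 events occur there: P(S_9 ≤ t) = P(N ≥ 9) = 1 − P(N ≤ 8) ≈ 0.2389.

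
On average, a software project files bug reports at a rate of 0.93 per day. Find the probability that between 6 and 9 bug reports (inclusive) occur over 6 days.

0.4267

Over the interval, μ = 0.93 × 6 = 5.58 (6 days).
P(6 ≤ N ≤ 9) = Σ_{j=6}^{9} e^(−5.58) · 5.58^j/j! ≈ 0.4267.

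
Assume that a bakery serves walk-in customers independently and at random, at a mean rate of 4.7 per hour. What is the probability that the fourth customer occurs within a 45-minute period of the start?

0.4688

Over the interval, μ = 4.7 × 0.75 = 3.525 (a 45-minute period = 0.75 hours).
The fourth arrival falls in the interval iff at least 4 events occur there: P(S_4 ≤ t) = P(N ≥ 4) = 1 − P(N ≤ 3) ≈ 0.4688.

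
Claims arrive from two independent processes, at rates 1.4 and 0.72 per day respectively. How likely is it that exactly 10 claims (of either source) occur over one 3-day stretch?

0.0516

Independent Poisson processes superpose: combined rate λ = 1.4 + 0.72 = 2.12 per day.
Over the interval, μ = 2.12 × 3 = 6.36 (a 3-day stretch = 3 days).
P(N = 10) = e^(−6.36) · 6.36^10/10! ≈ 0.0516.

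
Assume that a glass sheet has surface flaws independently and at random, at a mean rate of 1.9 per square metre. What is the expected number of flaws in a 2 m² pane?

3.8

E[N] = λt = 1.9 × 2 = 3.8 (a 2 m² pane = 2 square metres).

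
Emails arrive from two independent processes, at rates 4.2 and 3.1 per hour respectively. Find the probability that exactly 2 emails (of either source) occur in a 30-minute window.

Independent Poisson processes superpose: combined rate λ = 4.2 + 3.1 = 7.3 per hour.
Over the interval, μ = 7.3 × 0.5 = 3.65 (a 30-minute window = 0.5 hours).
P(N = 2) = e^(−3.65) · 3.65^2/2! ≈ 0.1731.

0.1731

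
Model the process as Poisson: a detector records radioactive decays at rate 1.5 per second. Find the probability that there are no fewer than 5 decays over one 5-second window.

Over the interval, μ = 1.5 × 5 = 7.5 (a 5-second window = 5 seconds).
P(N ≥ 5) = 1 − P(N ≤ 4) = 1 − Σ_{j=0}^{4} e^(−μ) μ^j/j! ≈ 0.8679.

0.8679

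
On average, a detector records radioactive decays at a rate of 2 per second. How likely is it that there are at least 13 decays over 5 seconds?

Over the interval, μ = 2 × 5 = 10 (5 seconds).
P(N ≥ 13) = 1 − P(N ≤ 12) = 1 − Σ_{j=0}^{12} e^(−μ) μ^j/j! ≈ 0.2084.

0.2084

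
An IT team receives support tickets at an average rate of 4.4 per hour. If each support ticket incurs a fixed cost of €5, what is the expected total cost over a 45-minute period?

E[N] = 4.4 × 0.75 = 3.3 (a 45-minute period = 0.75 hours); E[cost] = 3.3 × €5 = €16.5.

€16.5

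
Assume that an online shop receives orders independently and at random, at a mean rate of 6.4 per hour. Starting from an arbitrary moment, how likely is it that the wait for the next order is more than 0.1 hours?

0.5273

The wait for the next event is exponential with rate λ = 6.4 per hour.
P(T > 0.1) = e^(−λt) = e^(−6.4 × 0.1) = e^(−0.64) ≈ 0.5273.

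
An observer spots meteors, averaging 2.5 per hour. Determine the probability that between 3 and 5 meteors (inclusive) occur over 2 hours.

Over the interval, μ = 2.5 × 2 = 5 (2 hours).
P(3 ≤ N ≤ 5) = Σ_{j=3}^{5} e^(−5) · 5^j/j! ≈ 0.4913.

0.4913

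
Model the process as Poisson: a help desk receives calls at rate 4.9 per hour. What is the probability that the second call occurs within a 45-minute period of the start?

Over the interval, μ = 4.9 × 0.75 = 3.675 (a 45-minute period = 0.75 hours).
The second arrival falls in the interval iff at least 2 events occur there: P(S_2 ≤ t) = P(N ≥ 2) = 1 − P(N ≤ 1) ≈ 0.8815.

0.8815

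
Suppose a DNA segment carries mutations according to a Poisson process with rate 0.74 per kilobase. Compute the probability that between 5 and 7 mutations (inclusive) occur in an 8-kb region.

0.4590

Over the interval, μ = 0.74 × 8 = 5.92 (an 8-kb region = 8 kilobases).
P(5 ≤ N ≤ 7) = Σ_{j=5}^{7} e^(−5.92) · 5.92^j/j! ≈ 0.4590.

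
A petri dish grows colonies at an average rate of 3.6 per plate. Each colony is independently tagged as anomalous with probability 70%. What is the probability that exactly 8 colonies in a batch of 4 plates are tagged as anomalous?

0.1108

Thinning: the colonies that are tagged as anomalous themselves form a Poisson process with rate 0.7 × 3.6 = 2.52 per plate.
Over the interval, μ = 2.52 × 4 = 10.08 (a batch of 4 plates = 4 plates).
P(N = 8) = e^(−10.08) · 10.08^8/8! ≈ 0.1108.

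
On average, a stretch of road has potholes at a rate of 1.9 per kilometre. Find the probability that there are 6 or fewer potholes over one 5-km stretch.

0.1649

Over the interval, μ = 1.9 × 5 = 9.5 (a 5-km stretch = 5 kilometres).
P(N ≤ 6) = Σ_{j=0}^{6} e^(−μ) μ^j/j! ≈ 0.1649.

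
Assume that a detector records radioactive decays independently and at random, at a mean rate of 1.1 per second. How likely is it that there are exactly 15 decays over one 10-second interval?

Over the interval, μ = 1.1 × 10 = 11 (a 10-second interval = 10 seconds).
P(N = 15) = e^(−μ) μ^15/15! = e^(−11) · 11^15/1307674368000 ≈ 0.0534.

0.0534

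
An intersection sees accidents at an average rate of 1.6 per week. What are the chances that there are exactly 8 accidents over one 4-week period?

Over the interval, μ = 1.6 × 4 = 6.4 (a 4-week period = 4 weeks).
P(N = 8) = e^(−μ) μ^8/8! = e^(−6.4) · 6.4^8/40320 ≈ 0.1160.

0.1160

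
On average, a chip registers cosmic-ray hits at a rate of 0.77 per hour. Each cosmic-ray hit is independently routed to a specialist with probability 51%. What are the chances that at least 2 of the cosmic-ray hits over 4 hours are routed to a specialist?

0.4656

Thinning: the cosmic-ray hits that are routed to a specialist themselves form a Poisson process with rate 0.51 × 0.77 = 0.3927 per hour.
Over the interval, μ = 0.3927 × 4 = 1.5708 (4 hours).
P(N ≥ 2) = 1 − P(N ≤ 1) ≈ 0.4656.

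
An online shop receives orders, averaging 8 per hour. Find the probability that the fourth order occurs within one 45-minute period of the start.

0.8488

Over the interval, μ = 8 × 0.75 = 6 (a 45-minute period = 0.75 hours).
The fourth arrival falls in the interval iff at least 4 events occur there: P(S_4 ≤ t) = P(N ≥ 4) = 1 − P(N ≤ 3) ≈ 0.8488.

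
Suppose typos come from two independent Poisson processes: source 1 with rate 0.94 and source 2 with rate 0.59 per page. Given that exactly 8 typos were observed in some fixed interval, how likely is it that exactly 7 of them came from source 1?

Given the total, each event is independently from source 1 with probability p = λ_1/(λ_1+λ_2) = 0.94/1.53 ≈ 0.6144.
So K ~ Binomial(8, 0.94/1.53): P(K = 7) = C(8,7) · (0.94/1.53)^7 · (0.59/1.53)^1 ≈ 0.1019.

0.1019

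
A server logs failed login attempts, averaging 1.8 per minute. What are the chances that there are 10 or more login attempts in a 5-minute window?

0.4126

Over the interval, μ = 1.8 × 5 = 9 (a 5-minute window = 5 minutes).
P(N ≥ 10) = 1 − P(N ≤ 9) = 1 − Σ_{j=0}^{9} e^(−μ) μ^j/j! ≈ 0.4126.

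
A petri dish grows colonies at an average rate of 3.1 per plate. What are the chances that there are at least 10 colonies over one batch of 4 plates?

Over the interval, μ = 3.1 × 4 = 12.4 (a batch of 4 plates = 4 plates).
P(N ≥ 10) = 1 − P(N ≤ 9) = 1 − Σ_{j=0}^{9} e^(−μ) μ^j/j! ≈ 0.7908.

0.7908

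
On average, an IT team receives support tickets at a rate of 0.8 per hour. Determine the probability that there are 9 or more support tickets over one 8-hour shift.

Over the interval, μ = 0.8 × 8 = 6.4 (an 8-hour shift = 8 hours).
P(N ≥ 9) = 1 − P(N ≤ 8) = 1 − Σ_{j=0}^{8} e^(−μ) μ^j/j! ≈ 0.1967.

0.1967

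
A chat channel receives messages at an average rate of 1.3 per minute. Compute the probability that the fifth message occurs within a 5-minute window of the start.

Over the interval, μ = 1.3 × 5 = 6.5 (a 5-minute window = 5 minutes).
The fifth arrival falls in the interval iff at least 5 events occur there: P(S_5 ≤ t) = P(N ≥ 5) = 1 − P(N ≤ 4) ≈ 0.7763.

0.7763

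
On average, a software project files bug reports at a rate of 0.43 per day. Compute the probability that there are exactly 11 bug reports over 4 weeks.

0.1140

Over the interval, μ = 0.43 × 28 = 12.04 (4 weeks = 28 days).
P(N = 11) = e^(−μ) μ^11/11! = e^(−12.04) · 12.04^11/39916800 ≈ 0.1140.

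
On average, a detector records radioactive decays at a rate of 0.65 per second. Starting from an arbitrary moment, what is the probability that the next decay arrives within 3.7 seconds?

Inter-arrival times are exponential with rate λ = 0.65 per second.
P(T ≤ 3.7) = 1 − e^(−λt) = 1 − e^(−0.65 × 3.7) = 1 − e^(−2.405) ≈ 0.9097.

0.9097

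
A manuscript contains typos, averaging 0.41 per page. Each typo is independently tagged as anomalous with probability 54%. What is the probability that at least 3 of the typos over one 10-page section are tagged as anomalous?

0.3810

Thinning: the typos that are tagged as anomalous themselves form a Poisson process with rate 0.54 × 0.41 = 0.2214 per page.
Over the interval, μ = 0.2214 × 10 = 2.214 (a 10-page section = 10 pages).
P(N ≥ 3) = 1 − P(N ≤ 2) ≈ 0.3810.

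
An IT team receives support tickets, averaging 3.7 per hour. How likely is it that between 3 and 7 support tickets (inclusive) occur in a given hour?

0.6793

With mean μ = 3.7 per hour,
P(3 ≤ N ≤ 7) = Σ_{j=3}^{7} e^(−3.7) · 3.7^j/j! ≈ 0.6793.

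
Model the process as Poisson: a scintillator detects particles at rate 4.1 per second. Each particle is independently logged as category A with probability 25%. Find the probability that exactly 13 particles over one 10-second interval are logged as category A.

Thinning: the particles that are logged as category A themselves form a Poisson process with rate 0.25 × 4.1 = 1.025 per second.
Over the interval, μ = 1.025 × 10 = 10.25 (a 10-second interval = 10 seconds).
P(N = 13) = e^(−10.25) · 10.25^13/13! ≈ 0.0783.

0.0783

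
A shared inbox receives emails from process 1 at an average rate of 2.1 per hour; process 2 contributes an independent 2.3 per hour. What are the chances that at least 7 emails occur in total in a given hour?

Independent Poisson processes superpose: combined rate λ = 2.1 + 2.3 = 4.4 per hour.
So μ = 4.4.
P(N ≥ 7) = 1 − P(N ≤ 6) ≈ 0.1564.

0.1564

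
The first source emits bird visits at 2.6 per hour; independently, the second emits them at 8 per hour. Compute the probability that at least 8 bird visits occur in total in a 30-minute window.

0.1665

Independent Poisson processes superpose: combined rate λ = 2.6 + 8 = 10.6 per hour.
Over the interval, μ = 10.6 × 0.5 = 5.3 (a 30-minute window = 0.5 hours).
P(N ≥ 8) = 1 − P(N ≤ 7) ≈ 0.1665.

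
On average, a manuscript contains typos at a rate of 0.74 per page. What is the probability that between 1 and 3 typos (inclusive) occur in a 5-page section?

0.4694

Over the interval, μ = 0.74 × 5 = 3.7 (a 5-page section = 5 pages).
P(1 ≤ N ≤ 3) = Σ_{j=1}^{3} e^(−3.7) · 3.7^j/j! ≈ 0.4694.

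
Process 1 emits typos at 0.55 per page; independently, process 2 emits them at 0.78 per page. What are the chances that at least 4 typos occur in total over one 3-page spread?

Independent Poisson processes superpose: combined rate λ = 0.55 + 0.78 = 1.33 per page.
Over the interval, μ = 1.33 × 3 = 3.99 (a 3-page spread = 3 pages).
P(N ≥ 4) = 1 − P(N ≤ 3) ≈ 0.5646.

0.5646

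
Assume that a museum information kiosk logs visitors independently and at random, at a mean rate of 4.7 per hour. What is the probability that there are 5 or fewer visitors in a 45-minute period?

Over the interval, μ = 4.7 × 0.75 = 3.525 (a 45-minute period = 0.75 hours).
P(N ≤ 5) = Σ_{j=0}^{5} e^(−μ) μ^j/j! ≈ 0.8543.

0.8543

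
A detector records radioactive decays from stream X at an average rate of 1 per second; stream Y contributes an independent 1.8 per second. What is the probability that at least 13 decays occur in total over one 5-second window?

Independent Poisson processes superpose: combined rate λ = 1 + 1.8 = 2.8 per second.
Over the interval, μ = 2.8 × 5 = 14 (a 5-second window = 5 seconds).
P(N ≥ 13) = 1 − P(N ≤ 12) ≈ 0.6415.

0.6415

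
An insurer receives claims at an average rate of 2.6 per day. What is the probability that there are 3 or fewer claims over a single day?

0.7360

With mean μ = 2.6 per day,
P(N ≤ 3) = Σ_{j=0}^{3} e^(−μ) μ^j/j! ≈ 0.7360.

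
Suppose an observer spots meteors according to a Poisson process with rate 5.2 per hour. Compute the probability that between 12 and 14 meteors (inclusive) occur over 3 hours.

0.2575

Over the interval, μ = 5.2 × 3 = 15.6 (3 hours).
P(12 ≤ N ≤ 14) = Σ_{j=12}^{14} e^(−15.6) · 15.6^j/j! ≈ 0.2575.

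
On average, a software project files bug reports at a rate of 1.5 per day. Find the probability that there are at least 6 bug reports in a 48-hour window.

Over the interval, μ = 1.5 × 2 = 3 (a 48-hour window = 2 days).
P(N ≥ 6) = 1 − P(N ≤ 5) = 1 − Σ_{j=0}^{5} e^(−μ) μ^j/j! ≈ 0.0839.

0.0839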